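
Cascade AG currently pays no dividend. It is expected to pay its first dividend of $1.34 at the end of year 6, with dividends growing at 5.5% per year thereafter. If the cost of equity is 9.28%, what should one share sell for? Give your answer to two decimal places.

$22.75

Deferred-dividend DDM. At t=5 the remaining stream is a growing perpetuity with first payment D_6 = 1.34.
V_5 = D_6/(r−g) = 1.34/(0.0928−0.055) = 35.4497
P₀ = V_5/(1+r)^5 = 35.4497/(1+0.0928)^5 = 22.7462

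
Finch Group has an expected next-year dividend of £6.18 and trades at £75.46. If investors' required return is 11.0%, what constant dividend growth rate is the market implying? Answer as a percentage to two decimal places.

From P₀ = D₁/(r − g), the implied growth is g = r − D₁/P₀.
g = 0.11 − 6.18/75.46 = 0.11 − 0.08190 = 0.02810

2.81%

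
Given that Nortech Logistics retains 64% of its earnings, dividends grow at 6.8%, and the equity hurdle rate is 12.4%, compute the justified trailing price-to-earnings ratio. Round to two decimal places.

6.87

Payout ratio b = 1 − 0.64 = 0.36.
Justified trailing P/E = b(1+g)/(r−g) = 0.36×(1+0.068)/(0.124−0.068) = 6.8657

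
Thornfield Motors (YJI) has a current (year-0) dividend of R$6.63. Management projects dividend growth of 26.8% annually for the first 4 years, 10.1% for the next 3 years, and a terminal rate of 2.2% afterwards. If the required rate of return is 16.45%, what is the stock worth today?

Three-stage DDM. Project D₁…D_7; terminal Gordon value at t=7 with g = 0.022; discount at r = 0.1645.
D_1 = 8.4068
D_2 = 10.6599
D_3 = 13.5167
D_4 = 17.1392
D_5 = 18.8703
D_6 = 20.7762
D_7 = 22.8745
TV_7 = 23.3778/(0.1645−0.022) = 164.0546
P₀ = Σ Dₜ/(1+r)ᵗ + TV_7/(1+r)^7 = 114.4764

R$114.48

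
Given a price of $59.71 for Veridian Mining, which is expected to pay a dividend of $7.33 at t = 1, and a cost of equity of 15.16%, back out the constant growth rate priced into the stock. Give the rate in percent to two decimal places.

From P₀ = D₁/(r − g), the implied growth is g = r − D₁/P₀.
g = 0.1516 − 7.33/59.71 = 0.1516 − 0.12276 = 0.02884

2.88%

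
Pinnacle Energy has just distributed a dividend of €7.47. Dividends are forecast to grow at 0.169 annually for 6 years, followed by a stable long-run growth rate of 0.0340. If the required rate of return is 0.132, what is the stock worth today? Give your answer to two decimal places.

€145.83

Two-stage DDM. Project D₁…D_6 at 0.169, terminal growth 0.034, discount at r = 0.132.
D_1 = 8.7324
D_2 = 10.2082
D_3 = 11.9334
D_4 = 13.9501
D_5 = 16.3077
D_6 = 19.0637
Terminal value at t=6: TV = D_7/(r−g) = 19.7119/(0.132−0.034) = 201.1417
P₀ = 8.7324/(1+0.132)^1 + 10.2082/(1+0.132)^2 + 11.9334/(1+0.132)^3 + 13.9501/(1+0.132)^4 + 16.3077/(1+0.132)^5 + 19.0637/(1+0.132)^6 + 201.1417/(1+0.132)^6 = 145.8285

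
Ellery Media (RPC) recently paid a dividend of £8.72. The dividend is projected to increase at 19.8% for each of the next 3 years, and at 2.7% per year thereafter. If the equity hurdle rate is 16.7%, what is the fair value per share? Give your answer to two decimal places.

Two-stage DDM. Project D₁…D_3 at 0.198, terminal growth 0.027, discount at r = 0.167.
D_1 = 10.4466
D_2 = 12.5150
D_3 = 14.9929
Terminal value at t=3: TV = D_4/(r−g) = 15.3978/(0.167−0.027) = 109.9840
P₀ = 10.4466/(1+0.167)^1 + 12.5150/(1+0.167)^2 + 14.9929/(1+0.167)^3 + 109.9840/(1+0.167)^3 = 96.7763

£96.78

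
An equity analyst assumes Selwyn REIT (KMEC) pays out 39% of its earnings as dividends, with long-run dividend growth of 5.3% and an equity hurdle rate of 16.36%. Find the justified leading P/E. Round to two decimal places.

3.53

Justified leading P/E = b/(r−g) = 0.39/(0.1636−0.053) = 3.5262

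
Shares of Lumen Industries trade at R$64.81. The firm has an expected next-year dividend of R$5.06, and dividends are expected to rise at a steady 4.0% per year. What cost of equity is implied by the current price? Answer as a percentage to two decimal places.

Rearranging the constant-growth DDM: r = D₁/P₀ + g.
r = 5.0600 / 64.81 + 0.04 = 0.07807 + 0.04 = 0.11807

11.81%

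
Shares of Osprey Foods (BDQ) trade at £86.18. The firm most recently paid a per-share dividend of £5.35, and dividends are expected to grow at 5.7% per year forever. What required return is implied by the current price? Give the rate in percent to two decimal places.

12.26%

Rearranging the constant-growth DDM: r = D₁/P₀ + g.
D₁ = 5.35 × (1 + 0.057) = 5.6549.
r = 5.6549 / 86.18 + 0.057 = 0.06562 + 0.057 = 0.12262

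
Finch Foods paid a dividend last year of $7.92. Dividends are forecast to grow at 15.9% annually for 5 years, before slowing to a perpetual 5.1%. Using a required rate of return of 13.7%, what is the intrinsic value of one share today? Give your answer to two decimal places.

Two-stage DDM. Project D₁…D_5 at 0.159, terminal growth 0.051, discount at r = 0.137.
D_1 = 9.1793
D_2 = 10.6388
D_3 = 12.3304
D_4 = 14.2909
D_5 = 16.5631
Terminal value at t=5: TV = D_6/(r−g) = 17.4078/(0.137−0.051) = 202.4168
P₀ = 9.1793/(1+0.137)^1 + 10.6388/(1+0.137)^2 + 12.3304/(1+0.137)^3 + 14.2909/(1+0.137)^4 + 16.5631/(1+0.137)^5 + 202.4168/(1+0.137)^5 = 148.4821

$148.48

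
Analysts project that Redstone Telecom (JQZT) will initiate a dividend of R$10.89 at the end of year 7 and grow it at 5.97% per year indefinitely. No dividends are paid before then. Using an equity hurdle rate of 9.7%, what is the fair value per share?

R$167.52

Deferred-dividend DDM. At t=6 the remaining stream is a growing perpetuity with first payment D_7 = 10.89.
V_6 = D_7/(r−g) = 10.89/(0.097−0.0597) = 291.9571
P₀ = V_6/(1+r)^6 = 291.9571/(1+0.097)^6 = 167.5249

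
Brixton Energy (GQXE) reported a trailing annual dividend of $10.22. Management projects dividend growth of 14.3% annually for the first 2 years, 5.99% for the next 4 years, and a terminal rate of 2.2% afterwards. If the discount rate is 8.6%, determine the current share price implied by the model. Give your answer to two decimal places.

Three-stage DDM. Project D₁…D_6; terminal Gordon value at t=6 with g = 0.022; discount at r = 0.086.
D_1 = 11.6815
D_2 = 13.3519
D_3 = 14.1517
D_4 = 14.9994
D_5 = 15.8978
D_6 = 16.8501
TV_6 = 17.2208/(0.086−0.022) = 269.0753
P₀ = Σ Dₜ/(1+r)ᵗ + TV_6/(1+r)^6 = 228.7244

$228.72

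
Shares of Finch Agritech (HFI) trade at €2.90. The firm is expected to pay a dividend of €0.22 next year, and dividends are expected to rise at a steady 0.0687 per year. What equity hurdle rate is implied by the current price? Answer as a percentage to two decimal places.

14.46%

Rearranging the constant-growth DDM: r = D₁/P₀ + g.
r = 0.2200 / 2.90 + 0.0687 = 0.07586 + 0.0687 = 0.14456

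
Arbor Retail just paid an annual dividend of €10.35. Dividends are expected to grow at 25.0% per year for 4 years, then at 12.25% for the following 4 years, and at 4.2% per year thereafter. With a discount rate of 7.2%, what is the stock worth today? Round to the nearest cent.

€946.61

Three-stage DDM. Project D₁…D_8; terminal Gordon value at t=8 with g = 0.042; discount at r = 0.072.
D_1 = 12.9375
D_2 = 16.1719
D_3 = 20.2148
D_4 = 25.2686
D_5 = 28.3640
D_6 = 31.8385
D_7 = 35.7388
D_8 = 40.1168
TV_8 = 41.8017/(0.072−0.042) = 1393.3886
P₀ = Σ Dₜ/(1+r)ᵗ + TV_8/(1+r)^8 = 946.6072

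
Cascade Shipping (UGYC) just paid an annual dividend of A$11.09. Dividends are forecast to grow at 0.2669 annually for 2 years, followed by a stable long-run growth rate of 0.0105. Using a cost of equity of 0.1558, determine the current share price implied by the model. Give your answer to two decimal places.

Two-stage DDM. Project D₁…D_2 at 0.2669, terminal growth 0.0105, discount at r = 0.1558.
D_1 = 14.0499
D_2 = 17.7998
Terminal value at t=2: TV = D_3/(r−g) = 17.9867/(0.1558−0.0105) = 123.7904
P₀ = 14.0499/(1+0.1558)^1 + 17.7998/(1+0.1558)^2 + 123.7904/(1+0.1558)^2 = 118.1468

A$118.15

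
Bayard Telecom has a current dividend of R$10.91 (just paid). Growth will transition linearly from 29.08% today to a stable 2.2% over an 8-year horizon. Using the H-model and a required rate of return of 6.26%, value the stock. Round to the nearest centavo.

R$563.56

H-model: P₀ = D₀[(1+g_L) + H(g_S−g_L)]/(r−g_L), with H = 8/2 = 4.
P₀ = 10.91 × [(1+0.022) + 4×(0.2908−0.022)] / (0.0626−0.022)
   = 10.91 × 2.0972 / 0.0406 = 563.5579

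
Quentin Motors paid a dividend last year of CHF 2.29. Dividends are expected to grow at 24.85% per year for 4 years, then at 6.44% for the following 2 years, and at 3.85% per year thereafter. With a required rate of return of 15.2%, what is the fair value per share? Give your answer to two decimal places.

Three-stage DDM. Project D₁…D_6; terminal Gordon value at t=6 with g = 0.0385; discount at r = 0.152.
D_1 = 2.8591
D_2 = 3.5695
D_3 = 4.4566
D_4 = 5.5640
D_5 = 5.9224
D_6 = 6.3038
TV_6 = 6.5465/(0.152−0.0385) = 57.6780
P₀ = Σ Dₜ/(1+r)ᵗ + TV_6/(1+r)^6 = 41.5390

CHF 41.54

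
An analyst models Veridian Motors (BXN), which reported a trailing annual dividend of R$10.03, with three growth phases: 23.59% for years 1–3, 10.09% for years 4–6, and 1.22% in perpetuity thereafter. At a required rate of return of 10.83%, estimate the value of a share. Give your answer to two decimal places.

Three-stage DDM. Project D₁…D_6; terminal Gordon value at t=6 with g = 0.0122; discount at r = 0.1083.
D_1 = 12.3961
D_2 = 15.3203
D_3 = 18.9344
D_4 = 20.8449
D_5 = 22.9481
D_6 = 25.2636
TV_6 = 25.5718/(0.1083−0.0122) = 266.0955
P₀ = Σ Dₜ/(1+r)ᵗ + TV_6/(1+r)^6 = 222.3162

R$222.32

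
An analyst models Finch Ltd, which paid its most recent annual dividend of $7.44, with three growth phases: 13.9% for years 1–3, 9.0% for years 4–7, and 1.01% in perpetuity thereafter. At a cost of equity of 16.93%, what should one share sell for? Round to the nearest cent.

Three-stage DDM. Project D₁…D_7; terminal Gordon value at t=7 with g = 0.0101; discount at r = 0.1693.
D_1 = 8.4742
D_2 = 9.6521
D_3 = 10.9937
D_4 = 11.9831
D_5 = 13.0616
D_6 = 14.2372
D_7 = 15.5185
TV_7 = 15.6752/(0.1693−0.0101) = 98.4626
P₀ = Σ Dₜ/(1+r)ᵗ + TV_7/(1+r)^7 = 77.2762

$77.28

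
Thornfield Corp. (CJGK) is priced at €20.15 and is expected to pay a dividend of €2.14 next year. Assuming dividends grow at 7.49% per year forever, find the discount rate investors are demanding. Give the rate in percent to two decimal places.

Rearranging the constant-growth DDM: r = D₁/P₀ + g.
r = 2.1400 / 20.15 + 0.0749 = 0.10620 + 0.0749 = 0.18110

18.11%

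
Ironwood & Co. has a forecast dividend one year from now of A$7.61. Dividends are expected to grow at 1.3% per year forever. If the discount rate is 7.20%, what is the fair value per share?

A$128.98

Gordon growth model: P₀ = D₁/(r − g), with D₁ = 7.61 given directly.
P₀ = 7.6100 / (0.072 − 0.013) = 7.6100 / 0.059 = 128.9831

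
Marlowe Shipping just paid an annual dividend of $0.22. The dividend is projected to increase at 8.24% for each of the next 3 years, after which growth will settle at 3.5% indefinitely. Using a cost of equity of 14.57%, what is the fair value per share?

$2.32

Two-stage DDM. Project D₁…D_3 at 0.0824, terminal growth 0.035, discount at r = 0.1457.
D_1 = 0.2381
D_2 = 0.2577
D_3 = 0.2790
Terminal value at t=3: TV = D_4/(r−g) = 0.2888/(0.1457−0.035) = 2.6084
P₀ = 0.2381/(1+0.1457)^1 + 0.2577/(1+0.1457)^2 + 0.2790/(1+0.1457)^3 + 2.6084/(1+0.1457)^3 = 2.3242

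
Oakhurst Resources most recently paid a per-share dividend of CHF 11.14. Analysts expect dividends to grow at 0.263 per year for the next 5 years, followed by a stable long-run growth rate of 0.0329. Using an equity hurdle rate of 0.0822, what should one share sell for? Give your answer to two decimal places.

CHF 596.00

Two-stage DDM. Project D₁…D_5 at 0.263, terminal growth 0.0329, discount at r = 0.0822.
D_1 = 14.0698
D_2 = 17.7702
D_3 = 22.4437
D_4 = 28.3464
D_5 = 35.8016
Terminal value at t=5: TV = D_6/(r−g) = 36.9794/(0.0822−0.0329) = 750.0899
P₀ = 14.0698/(1+0.0822)^1 + 17.7702/(1+0.0822)^2 + 22.4437/(1+0.0822)^3 + 28.3464/(1+0.0822)^4 + 35.8016/(1+0.0822)^5 + 750.0899/(1+0.0822)^5 = 595.9990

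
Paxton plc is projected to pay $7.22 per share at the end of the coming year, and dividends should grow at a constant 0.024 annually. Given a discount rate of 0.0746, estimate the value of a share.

$142.69

Gordon growth model: P₀ = D₁/(r − g), with D₁ = 7.22 given directly.
P₀ = 7.2200 / (0.0746 − 0.024) = 7.2200 / 0.0506 = 142.6877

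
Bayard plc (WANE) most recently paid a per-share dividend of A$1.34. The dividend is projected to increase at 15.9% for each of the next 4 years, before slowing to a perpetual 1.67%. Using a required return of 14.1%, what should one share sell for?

A$17.24

Two-stage DDM. Project D₁…D_4 at 0.159, terminal growth 0.0167, discount at r = 0.141.
D_1 = 1.5531
D_2 = 1.8000
D_3 = 2.0862
D_4 = 2.4179
Terminal value at t=4: TV = D_5/(r−g) = 2.4583/(0.141−0.0167) = 19.7770
P₀ = 1.5531/(1+0.141)^1 + 1.8000/(1+0.141)^2 + 2.0862/(1+0.141)^3 + 2.4179/(1+0.141)^4 + 19.7770/(1+0.141)^4 = 17.2433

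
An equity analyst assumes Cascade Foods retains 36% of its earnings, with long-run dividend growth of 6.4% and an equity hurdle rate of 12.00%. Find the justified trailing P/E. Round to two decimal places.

12.16

Payout ratio b = 1 − 0.36 = 0.64.
Justified trailing P/E = b(1+g)/(r−g) = 0.64×(1+0.064)/(0.12−0.064) = 12.1600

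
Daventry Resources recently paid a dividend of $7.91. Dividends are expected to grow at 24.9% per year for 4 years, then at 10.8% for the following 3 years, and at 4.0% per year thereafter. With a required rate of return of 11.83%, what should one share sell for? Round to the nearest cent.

Three-stage DDM. Project D₁…D_7; terminal Gordon value at t=7 with g = 0.04; discount at r = 0.1183.
D_1 = 9.8796
D_2 = 12.3396
D_3 = 15.4122
D_4 = 19.2498
D_5 = 21.3288
D_6 = 23.6323
D_7 = 26.1846
TV_7 = 27.2320/(0.1183−0.04) = 347.7900
P₀ = Σ Dₜ/(1+r)ᵗ + TV_7/(1+r)^7 = 237.2825

$237.28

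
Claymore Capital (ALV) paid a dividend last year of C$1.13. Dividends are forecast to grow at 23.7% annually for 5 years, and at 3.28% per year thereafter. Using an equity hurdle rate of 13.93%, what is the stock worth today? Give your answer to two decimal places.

Two-stage DDM. Project D₁…D_5 at 0.237, terminal growth 0.0328, discount at r = 0.1393.
D_1 = 1.3978
D_2 = 1.7291
D_3 = 2.1389
D_4 = 2.6458
D_5 = 3.2729
Terminal value at t=5: TV = D_6/(r−g) = 3.3802/(0.1393−0.0328) = 31.7390
P₀ = 1.3978/(1+0.1393)^1 + 1.7291/(1+0.1393)^2 + 2.1389/(1+0.1393)^3 + 2.6458/(1+0.1393)^4 + 3.2729/(1+0.1393)^5 + 31.7390/(1+0.1393)^5 = 23.8158

C$23.82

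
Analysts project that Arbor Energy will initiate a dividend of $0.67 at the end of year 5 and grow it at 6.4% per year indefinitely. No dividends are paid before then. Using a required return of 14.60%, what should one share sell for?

Deferred-dividend DDM. At t=4 the remaining stream is a growing perpetuity with first payment D_5 = 0.67.
V_4 = D_5/(r−g) = 0.67/(0.146−0.064) = 8.1707
P₀ = V_4/(1+r)^4 = 8.1707/(1+0.146)^4 = 4.7372

$4.74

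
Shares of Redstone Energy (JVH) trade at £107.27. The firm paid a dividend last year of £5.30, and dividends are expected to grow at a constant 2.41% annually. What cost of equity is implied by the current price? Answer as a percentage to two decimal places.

7.47%

Rearranging the constant-growth DDM: r = D₁/P₀ + g.
D₁ = 5.30 × (1 + 0.0241) = 5.4277.
r = 5.4277 / 107.27 + 0.0241 = 0.05060 + 0.0241 = 0.07470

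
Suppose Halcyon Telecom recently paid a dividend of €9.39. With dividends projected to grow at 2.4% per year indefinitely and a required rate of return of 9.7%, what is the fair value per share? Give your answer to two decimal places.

€131.72

Gordon growth model: P₀ = D₁/(r − g). D₁ = 9.39 × (1 + 0.024) = 9.6154.
P₀ = 9.6154 / (0.097 − 0.024) = 9.6154 / 0.073 = 131.7173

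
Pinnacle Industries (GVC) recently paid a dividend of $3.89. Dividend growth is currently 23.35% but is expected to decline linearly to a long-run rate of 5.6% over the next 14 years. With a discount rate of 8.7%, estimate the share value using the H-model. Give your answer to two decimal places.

$288.42

H-model: P₀ = D₀[(1+g_L) + H(g_S−g_L)]/(r−g_L), with H = 14/2 = 7.
P₀ = 3.89 × [(1+0.056) + 7×(0.2335−0.056)] / (0.087−0.056)
   = 3.89 × 2.2985 / 0.031 = 288.4247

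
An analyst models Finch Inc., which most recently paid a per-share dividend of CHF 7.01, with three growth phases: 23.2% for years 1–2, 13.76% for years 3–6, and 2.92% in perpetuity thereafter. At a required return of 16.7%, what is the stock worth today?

CHF 97.23

Three-stage DDM. Project D₁…D_6; terminal Gordon value at t=6 with g = 0.0292; discount at r = 0.167.
D_1 = 8.6363
D_2 = 10.6399
D_3 = 12.1040
D_4 = 13.7695
D_5 = 15.6642
D_6 = 17.8196
TV_6 = 18.3399/(0.167−0.0292) = 133.0909
P₀ = Σ Dₜ/(1+r)ᵗ + TV_6/(1+r)^6 = 97.2338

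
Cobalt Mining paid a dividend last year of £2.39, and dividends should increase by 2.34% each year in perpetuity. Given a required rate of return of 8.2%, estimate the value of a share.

£41.74

Gordon growth model: P₀ = D₁/(r − g). D₁ = 2.39 × (1 + 0.0234) = 2.4459.
P₀ = 2.4459 / (0.082 − 0.0234) = 2.4459 / 0.0586 = 41.7394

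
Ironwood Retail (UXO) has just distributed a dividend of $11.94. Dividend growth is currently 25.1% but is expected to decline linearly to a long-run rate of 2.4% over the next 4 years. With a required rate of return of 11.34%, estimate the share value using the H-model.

H-model: P₀ = D₀[(1+g_L) + H(g_S−g_L)]/(r−g_L), with H = 4/2 = 2.
P₀ = 11.94 × [(1+0.024) + 2×(0.251−0.024)] / (0.1134−0.024)
   = 11.94 × 1.4780 / 0.0894 = 197.3973

$197.40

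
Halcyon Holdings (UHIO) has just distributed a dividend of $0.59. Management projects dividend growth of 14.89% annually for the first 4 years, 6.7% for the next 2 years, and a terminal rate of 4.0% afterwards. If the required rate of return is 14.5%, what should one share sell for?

Three-stage DDM. Project D₁…D_6; terminal Gordon value at t=6 with g = 0.04; discount at r = 0.145.
D_1 = 0.6779
D_2 = 0.7788
D_3 = 0.8947
D_4 = 1.0280
D_5 = 1.0968
D_6 = 1.1703
TV_6 = 1.2171/(0.145−0.04) = 11.5919
P₀ = Σ Dₜ/(1+r)ᵗ + TV_6/(1+r)^6 = 8.6011

$8.60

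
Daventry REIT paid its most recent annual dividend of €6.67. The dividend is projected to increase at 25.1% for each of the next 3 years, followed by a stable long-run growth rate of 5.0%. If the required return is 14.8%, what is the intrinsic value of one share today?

Two-stage DDM. Project D₁…D_3 at 0.251, terminal growth 0.05, discount at r = 0.148.
D_1 = 8.3442
D_2 = 10.4386
D_3 = 13.0586
Terminal value at t=3: TV = D_4/(r−g) = 13.7116/(0.148−0.05) = 139.9139
P₀ = 8.3442/(1+0.148)^1 + 10.4386/(1+0.148)^2 + 13.0586/(1+0.148)^3 + 139.9139/(1+0.148)^3 = 116.2976

€116.30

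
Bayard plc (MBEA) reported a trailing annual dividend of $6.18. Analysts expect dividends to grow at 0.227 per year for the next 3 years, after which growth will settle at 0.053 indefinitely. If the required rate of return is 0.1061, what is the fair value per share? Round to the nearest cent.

$190.19

Two-stage DDM. Project D₁…D_3 at 0.227, terminal growth 0.053, discount at r = 0.1061.
D_1 = 7.5829
D_2 = 9.3042
D_3 = 11.4162
Terminal value at t=3: TV = D_4/(r−g) = 12.0213/(0.1061−0.053) = 226.3894
P₀ = 7.5829/(1+0.1061)^1 + 9.3042/(1+0.1061)^2 + 11.4162/(1+0.1061)^3 + 226.3894/(1+0.1061)^3 = 190.1875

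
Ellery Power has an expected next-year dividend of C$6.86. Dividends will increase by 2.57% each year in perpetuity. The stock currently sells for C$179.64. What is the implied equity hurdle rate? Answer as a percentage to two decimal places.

6.39%

Rearranging the constant-growth DDM: r = D₁/P₀ + g.
r = 6.8600 / 179.64 + 0.0257 = 0.03819 + 0.0257 = 0.06389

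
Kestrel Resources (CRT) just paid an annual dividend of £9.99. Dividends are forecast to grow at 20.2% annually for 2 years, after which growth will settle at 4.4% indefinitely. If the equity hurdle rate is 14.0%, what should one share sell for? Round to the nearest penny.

Two-stage DDM. Project D₁…D_2 at 0.202, terminal growth 0.044, discount at r = 0.14.
D_1 = 12.0080
D_2 = 14.4336
Terminal value at t=2: TV = D_3/(r−g) = 15.0687/(0.14−0.044) = 156.9653
P₀ = 12.0080/(1+0.14)^1 + 14.4336/(1+0.14)^2 + 156.9653/(1+0.14)^2 = 142.4192

£142.42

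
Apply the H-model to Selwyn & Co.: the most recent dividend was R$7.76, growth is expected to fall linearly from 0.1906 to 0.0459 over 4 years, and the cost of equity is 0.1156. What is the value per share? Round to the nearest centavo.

R$148.66

H-model: P₀ = D₀[(1+g_L) + H(g_S−g_L)]/(r−g_L), with H = 4/2 = 2.
P₀ = 7.76 × [(1+0.0459) + 2×(0.1906−0.0459)] / (0.1156−0.0459)
   = 7.76 × 1.3353 / 0.0697 = 148.6647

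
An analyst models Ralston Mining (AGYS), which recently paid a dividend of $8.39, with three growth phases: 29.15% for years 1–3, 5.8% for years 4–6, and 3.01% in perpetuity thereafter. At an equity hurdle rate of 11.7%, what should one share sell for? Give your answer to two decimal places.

$199.45

Three-stage DDM. Project D₁…D_6; terminal Gordon value at t=6 with g = 0.0301; discount at r = 0.117.
D_1 = 10.8357
D_2 = 13.9943
D_3 = 18.0736
D_4 = 19.1219
D_5 = 20.2310
D_6 = 21.4044
TV_6 = 22.0486/(0.117−0.0301) = 253.7241
P₀ = Σ Dₜ/(1+r)ᵗ + TV_6/(1+r)^6 = 199.4532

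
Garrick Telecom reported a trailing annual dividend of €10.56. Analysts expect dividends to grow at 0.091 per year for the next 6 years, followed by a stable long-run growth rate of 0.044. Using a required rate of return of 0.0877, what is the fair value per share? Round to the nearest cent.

€320.94

Two-stage DDM. Project D₁…D_6 at 0.091, terminal growth 0.044, discount at r = 0.0877.
D_1 = 11.5210
D_2 = 12.5694
D_3 = 13.7132
D_4 = 14.9611
D_5 = 16.3225
D_6 = 17.8079
Terminal value at t=6: TV = D_7/(r−g) = 18.5914/(0.0877−0.044) = 425.4333
P₀ = 11.5210/(1+0.0877)^1 + 12.5694/(1+0.0877)^2 + 13.7132/(1+0.0877)^3 + 14.9611/(1+0.0877)^4 + 16.3225/(1+0.0877)^5 + 17.8079/(1+0.0877)^6 + 425.4333/(1+0.0877)^6 = 320.9437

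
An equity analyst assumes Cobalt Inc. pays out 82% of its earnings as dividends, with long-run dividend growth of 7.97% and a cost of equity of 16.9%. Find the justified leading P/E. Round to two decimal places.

Justified leading P/E = b/(r−g) = 0.82/(0.169−0.0797) = 9.1825

9.18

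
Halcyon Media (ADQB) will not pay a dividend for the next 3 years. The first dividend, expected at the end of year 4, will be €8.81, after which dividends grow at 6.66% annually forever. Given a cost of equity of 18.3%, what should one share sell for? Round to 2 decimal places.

€45.72

Deferred-dividend DDM. At t=3 the remaining stream is a growing perpetuity with first payment D_4 = 8.81.
V_3 = D_4/(r−g) = 8.81/(0.183−0.0666) = 75.6873
P₀ = V_3/(1+r)^3 = 75.6873/(1+0.183)^3 = 45.7160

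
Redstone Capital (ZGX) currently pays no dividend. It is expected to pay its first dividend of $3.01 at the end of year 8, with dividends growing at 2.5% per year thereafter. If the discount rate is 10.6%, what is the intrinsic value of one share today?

$18.36

Deferred-dividend DDM. At t=7 the remaining stream is a growing perpetuity with first payment D_8 = 3.01.
V_7 = D_8/(r−g) = 3.01/(0.106−0.025) = 37.1605
P₀ = V_7/(1+r)^7 = 37.1605/(1+0.106)^7 = 18.3567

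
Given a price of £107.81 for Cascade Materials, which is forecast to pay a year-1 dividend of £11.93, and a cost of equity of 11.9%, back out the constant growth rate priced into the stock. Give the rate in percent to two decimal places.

0.83%

From P₀ = D₁/(r − g), the implied growth is g = r − D₁/P₀.
g = 0.119 − 11.93/107.81 = 0.119 − 0.11066 = 0.00834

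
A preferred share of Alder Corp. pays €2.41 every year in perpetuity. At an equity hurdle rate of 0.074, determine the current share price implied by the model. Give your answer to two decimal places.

€32.57

Zero-growth DDM (perpetuity): P₀ = D/r = 2.41 / 0.074 = 32.5676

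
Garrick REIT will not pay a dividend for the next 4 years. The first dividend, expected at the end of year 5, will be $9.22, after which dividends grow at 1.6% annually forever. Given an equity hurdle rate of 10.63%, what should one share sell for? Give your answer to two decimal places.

$68.16

Deferred-dividend DDM. At t=4 the remaining stream is a growing perpetuity with first payment D_5 = 9.22.
V_4 = D_5/(r−g) = 9.22/(0.1063−0.016) = 102.1041
P₀ = V_4/(1+r)^4 = 102.1041/(1+0.1063)^4 = 68.1634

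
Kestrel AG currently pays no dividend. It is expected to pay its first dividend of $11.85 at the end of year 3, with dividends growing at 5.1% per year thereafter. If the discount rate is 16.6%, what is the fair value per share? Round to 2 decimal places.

Deferred-dividend DDM. At t=2 the remaining stream is a growing perpetuity with first payment D_3 = 11.85.
V_2 = D_3/(r−g) = 11.85/(0.166−0.051) = 103.0435
P₀ = V_2/(1+r)^2 = 103.0435/(1+0.166)^2 = 75.7920

$75.79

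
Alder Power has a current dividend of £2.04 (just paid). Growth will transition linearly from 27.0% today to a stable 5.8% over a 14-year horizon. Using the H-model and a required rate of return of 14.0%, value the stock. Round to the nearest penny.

£63.24

H-model: P₀ = D₀[(1+g_L) + H(g_S−g_L)]/(r−g_L), with H = 14/2 = 7.
P₀ = 2.04 × [(1+0.058) + 7×(0.27−0.058)] / (0.14−0.058)
   = 2.04 × 2.5420 / 0.082 = 63.2400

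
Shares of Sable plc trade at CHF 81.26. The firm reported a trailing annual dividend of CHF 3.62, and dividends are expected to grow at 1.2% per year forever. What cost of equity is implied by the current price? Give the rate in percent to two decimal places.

Rearranging the constant-growth DDM: r = D₁/P₀ + g.
D₁ = 3.62 × (1 + 0.012) = 3.6634.
r = 3.6634 / 81.26 + 0.012 = 0.04508 + 0.012 = 0.05708

5.71%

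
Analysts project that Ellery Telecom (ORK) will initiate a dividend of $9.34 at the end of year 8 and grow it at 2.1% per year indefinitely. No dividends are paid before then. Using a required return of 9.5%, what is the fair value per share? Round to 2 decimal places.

$66.87

Deferred-dividend DDM. At t=7 the remaining stream is a growing perpetuity with first payment D_8 = 9.34.
V_7 = D_8/(r−g) = 9.34/(0.095−0.021) = 126.2162
P₀ = V_7/(1+r)^7 = 126.2162/(1+0.095)^7 = 66.8677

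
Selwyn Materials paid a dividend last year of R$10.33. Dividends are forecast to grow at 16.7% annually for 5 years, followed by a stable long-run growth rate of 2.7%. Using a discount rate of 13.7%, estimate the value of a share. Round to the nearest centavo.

Two-stage DDM. Project D₁…D_5 at 0.167, terminal growth 0.027, discount at r = 0.137.
D_1 = 12.0551
D_2 = 14.0683
D_3 = 16.4177
D_4 = 19.1595
D_5 = 22.3591
Terminal value at t=5: TV = D_6/(r−g) = 22.9628/(0.137−0.027) = 208.7528
P₀ = 12.0551/(1+0.137)^1 + 14.0683/(1+0.137)^2 + 16.4177/(1+0.137)^3 + 19.1595/(1+0.137)^4 + 22.3591/(1+0.137)^5 + 208.7528/(1+0.137)^5 = 165.7427

R$165.74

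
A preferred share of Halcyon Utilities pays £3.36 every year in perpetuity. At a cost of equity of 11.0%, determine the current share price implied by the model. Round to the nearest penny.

Zero-growth DDM (perpetuity): P₀ = D/r = 3.36 / 0.11 = 30.5455

£30.55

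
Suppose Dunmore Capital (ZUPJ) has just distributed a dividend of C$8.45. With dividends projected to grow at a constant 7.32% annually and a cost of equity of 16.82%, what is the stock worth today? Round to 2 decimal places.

Gordon growth model: P₀ = D₁/(r − g). D₁ = 8.45 × (1 + 0.0732) = 9.0685.
P₀ = 9.0685 / (0.1682 − 0.0732) = 9.0685 / 0.095 = 95.4583

C$95.46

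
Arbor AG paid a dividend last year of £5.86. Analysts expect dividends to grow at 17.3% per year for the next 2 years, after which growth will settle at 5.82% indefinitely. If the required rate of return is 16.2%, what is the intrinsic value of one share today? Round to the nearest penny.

Two-stage DDM. Project D₁…D_2 at 0.173, terminal growth 0.0582, discount at r = 0.162.
D_1 = 6.8738
D_2 = 8.0629
Terminal value at t=2: TV = D_3/(r−g) = 8.5322/(0.162−0.0582) = 82.1985
P₀ = 6.8738/(1+0.162)^1 + 8.0629/(1+0.162)^2 + 82.1985/(1+0.162)^2 = 72.7637

£72.76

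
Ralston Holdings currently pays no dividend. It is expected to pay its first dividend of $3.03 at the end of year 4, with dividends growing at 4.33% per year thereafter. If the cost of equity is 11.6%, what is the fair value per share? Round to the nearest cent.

Deferred-dividend DDM. At t=3 the remaining stream is a growing perpetuity with first payment D_4 = 3.03.
V_3 = D_4/(r−g) = 3.03/(0.116−0.0433) = 41.6781
P₀ = V_3/(1+r)^3 = 41.6781/(1+0.116)^3 = 29.9858

$29.99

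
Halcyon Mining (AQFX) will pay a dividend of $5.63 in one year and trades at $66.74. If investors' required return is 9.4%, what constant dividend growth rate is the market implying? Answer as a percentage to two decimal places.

0.96%

From P₀ = D₁/(r − g), the implied growth is g = r − D₁/P₀.
g = 0.094 − 5.63/66.74 = 0.094 − 0.08436 = 0.00964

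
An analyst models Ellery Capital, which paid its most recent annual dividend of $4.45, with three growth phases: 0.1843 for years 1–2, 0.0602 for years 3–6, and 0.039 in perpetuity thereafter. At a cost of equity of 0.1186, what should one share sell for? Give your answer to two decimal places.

Three-stage DDM. Project D₁…D_6; terminal Gordon value at t=6 with g = 0.039; discount at r = 0.1186.
D_1 = 5.2701
D_2 = 6.2414
D_3 = 6.6172
D_4 = 7.0155
D_5 = 7.4378
D_6 = 7.8856
TV_6 = 8.1931/(0.1186−0.039) = 102.9289
P₀ = Σ Dₜ/(1+r)ᵗ + TV_6/(1+r)^6 = 79.7198

$79.72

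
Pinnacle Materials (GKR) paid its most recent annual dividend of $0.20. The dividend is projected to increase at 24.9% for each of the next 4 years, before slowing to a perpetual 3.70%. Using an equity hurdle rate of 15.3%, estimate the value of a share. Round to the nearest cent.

$3.44

Two-stage DDM. Project D₁…D_4 at 0.249, terminal growth 0.037, discount at r = 0.153.
D_1 = 0.2498
D_2 = 0.3120
D_3 = 0.3897
D_4 = 0.4867
Terminal value at t=4: TV = D_5/(r−g) = 0.5047/(0.153−0.037) = 4.3511
P₀ = 0.2498/(1+0.153)^1 + 0.3120/(1+0.153)^2 + 0.3897/(1+0.153)^3 + 0.4867/(1+0.153)^4 + 4.3511/(1+0.153)^4 = 3.4429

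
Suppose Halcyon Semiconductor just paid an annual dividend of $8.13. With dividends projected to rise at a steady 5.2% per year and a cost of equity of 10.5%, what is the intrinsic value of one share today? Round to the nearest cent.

Gordon growth model: P₀ = D₁/(r − g). D₁ = 8.13 × (1 + 0.052) = 8.5528.
P₀ = 8.5528 / (0.105 − 0.052) = 8.5528 / 0.053 = 161.3728

$161.37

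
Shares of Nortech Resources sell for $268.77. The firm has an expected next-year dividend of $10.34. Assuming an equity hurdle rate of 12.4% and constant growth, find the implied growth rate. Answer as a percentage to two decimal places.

From P₀ = D₁/(r − g), the implied growth is g = r − D₁/P₀.
g = 0.124 − 10.34/268.77 = 0.124 − 0.03847 = 0.08553

8.55%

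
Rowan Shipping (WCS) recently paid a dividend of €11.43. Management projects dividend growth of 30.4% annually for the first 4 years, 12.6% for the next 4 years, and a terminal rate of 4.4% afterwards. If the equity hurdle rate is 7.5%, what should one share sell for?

€1,190.32

Three-stage DDM. Project D₁…D_8; terminal Gordon value at t=8 with g = 0.044; discount at r = 0.075.
D_1 = 14.9047
D_2 = 19.4358
D_3 = 25.3442
D_4 = 33.0489
D_5 = 37.2130
D_6 = 41.9019
D_7 = 47.1815
D_8 = 53.1264
TV_8 = 55.4639/(0.075−0.044) = 1789.1591
P₀ = Σ Dₜ/(1+r)ᵗ + TV_8/(1+r)^8 = 1190.3157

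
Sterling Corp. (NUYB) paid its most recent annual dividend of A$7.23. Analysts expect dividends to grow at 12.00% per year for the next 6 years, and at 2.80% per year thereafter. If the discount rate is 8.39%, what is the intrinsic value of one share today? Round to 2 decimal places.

Two-stage DDM. Project D₁…D_6 at 0.12, terminal growth 0.028, discount at r = 0.0839.
D_1 = 8.0976
D_2 = 9.0693
D_3 = 10.1576
D_4 = 11.3765
D_5 = 12.7417
D_6 = 14.2707
Terminal value at t=6: TV = D_7/(r−g) = 14.6703/(0.0839−0.028) = 262.4386
P₀ = 8.0976/(1+0.0839)^1 + 9.0693/(1+0.0839)^2 + 10.1576/(1+0.0839)^3 + 11.3765/(1+0.0839)^4 + 12.7417/(1+0.0839)^5 + 14.2707/(1+0.0839)^6 + 262.4386/(1+0.0839)^6 = 210.5695

A$210.57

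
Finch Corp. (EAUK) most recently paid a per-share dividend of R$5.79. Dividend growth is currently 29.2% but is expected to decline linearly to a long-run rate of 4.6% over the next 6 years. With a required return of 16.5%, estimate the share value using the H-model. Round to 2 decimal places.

H-model: P₀ = D₀[(1+g_L) + H(g_S−g_L)]/(r−g_L), with H = 6/2 = 3.
P₀ = 5.79 × [(1+0.046) + 3×(0.292−0.046)] / (0.165−0.046)
   = 5.79 × 1.7840 / 0.119 = 86.8013

R$86.80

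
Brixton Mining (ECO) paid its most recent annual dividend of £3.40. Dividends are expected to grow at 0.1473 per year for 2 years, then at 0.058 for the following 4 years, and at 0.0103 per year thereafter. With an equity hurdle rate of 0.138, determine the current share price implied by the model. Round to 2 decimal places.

Three-stage DDM. Project D₁…D_6; terminal Gordon value at t=6 with g = 0.0103; discount at r = 0.138.
D_1 = 3.9008
D_2 = 4.4754
D_3 = 4.7350
D_4 = 5.0096
D_5 = 5.3002
D_6 = 5.6076
TV_6 = 5.6653/(0.138−0.0103) = 44.3644
P₀ = Σ Dₜ/(1+r)ᵗ + TV_6/(1+r)^6 = 38.8682

£38.87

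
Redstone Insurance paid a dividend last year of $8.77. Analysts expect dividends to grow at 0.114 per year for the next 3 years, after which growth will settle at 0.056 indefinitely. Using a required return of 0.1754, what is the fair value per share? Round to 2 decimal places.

Two-stage DDM. Project D₁…D_3 at 0.114, terminal growth 0.056, discount at r = 0.1754.
D_1 = 9.7698
D_2 = 10.8835
D_3 = 12.1243
Terminal value at t=3: TV = D_4/(r−g) = 12.8032/(0.1754−0.056) = 107.2296
P₀ = 9.7698/(1+0.1754)^1 + 10.8835/(1+0.1754)^2 + 12.1243/(1+0.1754)^3 + 107.2296/(1+0.1754)^3 = 89.6882

$89.69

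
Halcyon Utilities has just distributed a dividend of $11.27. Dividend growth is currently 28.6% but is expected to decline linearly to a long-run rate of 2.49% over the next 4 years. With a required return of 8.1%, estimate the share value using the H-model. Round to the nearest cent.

$310.80

H-model: P₀ = D₀[(1+g_L) + H(g_S−g_L)]/(r−g_L), with H = 4/2 = 2.
P₀ = 11.27 × [(1+0.0249) + 2×(0.286−0.0249)] / (0.081−0.0249)
   = 11.27 × 1.5471 / 0.0561 = 310.7989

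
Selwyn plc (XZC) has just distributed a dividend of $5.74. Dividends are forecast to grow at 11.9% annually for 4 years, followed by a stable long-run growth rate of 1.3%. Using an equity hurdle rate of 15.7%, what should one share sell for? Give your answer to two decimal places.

Two-stage DDM. Project D₁…D_4 at 0.119, terminal growth 0.013, discount at r = 0.157.
D_1 = 6.4231
D_2 = 7.1874
D_3 = 8.0427
D_4 = 8.9998
Terminal value at t=4: TV = D_5/(r−g) = 9.1168/(0.157−0.013) = 63.3110
P₀ = 6.4231/(1+0.157)^1 + 7.1874/(1+0.157)^2 + 8.0427/(1+0.157)^3 + 8.9998/(1+0.157)^4 + 63.3110/(1+0.157)^4 = 56.4659

$56.47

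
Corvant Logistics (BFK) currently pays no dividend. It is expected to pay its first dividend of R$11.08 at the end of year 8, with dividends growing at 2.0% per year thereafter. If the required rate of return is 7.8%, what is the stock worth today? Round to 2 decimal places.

Deferred-dividend DDM. At t=7 the remaining stream is a growing perpetuity with first payment D_8 = 11.08.
V_7 = D_8/(r−g) = 11.08/(0.078−0.02) = 191.0345
P₀ = V_7/(1+r)^7 = 191.0345/(1+0.078)^7 = 112.9225

R$112.92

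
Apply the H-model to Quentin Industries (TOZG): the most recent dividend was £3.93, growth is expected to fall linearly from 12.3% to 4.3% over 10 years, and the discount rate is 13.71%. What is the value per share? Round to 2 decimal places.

H-model: P₀ = D₀[(1+g_L) + H(g_S−g_L)]/(r−g_L), with H = 10/2 = 5.
P₀ = 3.93 × [(1+0.043) + 5×(0.123−0.043)] / (0.1371−0.043)
   = 3.93 × 1.4430 / 0.0941 = 60.2656

£60.27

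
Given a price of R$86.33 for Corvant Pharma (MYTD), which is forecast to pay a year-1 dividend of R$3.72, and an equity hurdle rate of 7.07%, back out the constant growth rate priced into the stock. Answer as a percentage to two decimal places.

2.76%

From P₀ = D₁/(r − g), the implied growth is g = r − D₁/P₀.
g = 0.0707 − 3.72/86.33 = 0.0707 − 0.04309 = 0.02761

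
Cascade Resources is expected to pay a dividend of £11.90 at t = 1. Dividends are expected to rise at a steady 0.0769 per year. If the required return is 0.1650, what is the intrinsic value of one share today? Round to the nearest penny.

£135.07

Gordon growth model: P₀ = D₁/(r − g), with D₁ = 11.90 given directly.
P₀ = 11.9000 / (0.165 − 0.0769) = 11.9000 / 0.0881 = 135.0738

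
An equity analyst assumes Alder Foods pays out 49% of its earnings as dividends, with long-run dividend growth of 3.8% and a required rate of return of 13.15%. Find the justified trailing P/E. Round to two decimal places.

5.44

Justified trailing P/E = b(1+g)/(r−g) = 0.49×(1+0.038)/(0.1315−0.038) = 5.4398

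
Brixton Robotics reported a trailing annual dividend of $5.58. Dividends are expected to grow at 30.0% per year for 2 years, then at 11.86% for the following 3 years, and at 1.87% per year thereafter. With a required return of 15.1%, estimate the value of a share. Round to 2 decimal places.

Three-stage DDM. Project D₁…D_5; terminal Gordon value at t=5 with g = 0.0187; discount at r = 0.151.
D_1 = 7.2540
D_2 = 9.4302
D_3 = 10.5486
D_4 = 11.7997
D_5 = 13.1991
TV_5 = 13.4460/(0.151−0.0187) = 101.6323
P₀ = Σ Dₜ/(1+r)ᵗ + TV_5/(1+r)^5 = 83.9054

$83.91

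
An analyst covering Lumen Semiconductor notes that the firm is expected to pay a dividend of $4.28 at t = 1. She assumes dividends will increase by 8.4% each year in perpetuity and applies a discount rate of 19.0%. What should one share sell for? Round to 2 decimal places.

$40.38

Gordon growth model: P₀ = D₁/(r − g), with D₁ = 4.28 given directly.
P₀ = 4.2800 / (0.19 − 0.084) = 4.2800 / 0.106 = 40.3774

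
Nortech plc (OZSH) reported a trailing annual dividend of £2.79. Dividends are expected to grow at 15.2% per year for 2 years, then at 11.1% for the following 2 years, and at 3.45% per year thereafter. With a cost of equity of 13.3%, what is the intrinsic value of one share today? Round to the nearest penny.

£40.45

Three-stage DDM. Project D₁…D_4; terminal Gordon value at t=4 with g = 0.0345; discount at r = 0.133.
D_1 = 3.2141
D_2 = 3.7026
D_3 = 4.1136
D_4 = 4.5702
TV_4 = 4.7279/(0.133−0.0345) = 47.9989
P₀ = Σ Dₜ/(1+r)ᵗ + TV_4/(1+r)^4 = 40.4510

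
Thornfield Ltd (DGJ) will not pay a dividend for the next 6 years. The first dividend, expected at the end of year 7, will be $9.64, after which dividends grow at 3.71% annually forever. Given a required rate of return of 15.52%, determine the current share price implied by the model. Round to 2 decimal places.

Deferred-dividend DDM. At t=6 the remaining stream is a growing perpetuity with first payment D_7 = 9.64.
V_6 = D_7/(r−g) = 9.64/(0.1552−0.0371) = 81.6257
P₀ = V_6/(1+r)^6 = 81.6257/(1+0.1552)^6 = 34.3466

$34.35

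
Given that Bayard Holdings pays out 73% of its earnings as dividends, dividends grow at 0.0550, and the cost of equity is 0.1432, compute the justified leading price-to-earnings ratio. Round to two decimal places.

8.28

Justified leading P/E = b/(r−g) = 0.73/(0.1432−0.055) = 8.2766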